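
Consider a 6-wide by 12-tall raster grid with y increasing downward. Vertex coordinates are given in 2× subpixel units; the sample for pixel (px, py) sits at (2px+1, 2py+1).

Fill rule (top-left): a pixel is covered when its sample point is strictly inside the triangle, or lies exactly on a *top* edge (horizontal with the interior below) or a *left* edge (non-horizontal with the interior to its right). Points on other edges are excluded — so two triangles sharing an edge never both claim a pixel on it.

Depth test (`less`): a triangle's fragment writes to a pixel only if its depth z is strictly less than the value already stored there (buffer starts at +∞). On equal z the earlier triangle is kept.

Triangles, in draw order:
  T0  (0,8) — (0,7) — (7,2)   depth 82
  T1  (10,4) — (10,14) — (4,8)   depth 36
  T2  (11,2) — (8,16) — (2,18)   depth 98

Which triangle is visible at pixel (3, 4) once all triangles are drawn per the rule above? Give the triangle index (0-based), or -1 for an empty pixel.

T0:
  2·area = 7
  edge (0, 8)→(0, 7): d=(0,-1) top-left  bias=+0
  edge (0, 7)→(7, 2): d=(7,-5) top-left  bias=+0
  edge (7, 2)→(0, 8): d=(-7,6) right/bottom  bias=-1
    (1,2)@(3, 5): e=[3,1,3] → X
    (2,2)@(5, 5): e=[5,11,-9] → .
    (0,3)@(1, 7): e=[1,5,1] → X
    (1,3)@(3, 7): e=[3,15,-11] → .
    (0,4)@(1, 9): e=[1,19,-13] → .
  covered (2 px):
    . . . . . .
    . . . . . .
    . X . . . .
    X . . . . .
    . . . . . .
    . . . . . .
    . . . . . .
    . . . . . .
    . . . . . .
    . . . . . .
    . . . . . .
    . . . . . .
T1:
  2·area = 60
  edge (10, 4)→(10, 14): d=(0,10) right/bottom  bias=-1
  edge (10, 14)→(4, 8): d=(-6,-6) top-left  bias=+0
  edge (4, 8)→(10, 4): d=(6,-4) top-left  bias=+0
    (0,2)@(1, 5): e=[90,0,-30] → .  [on edge]
    (4,2)@(9, 5): e=[10,48,2] → X
    (5,2)@(11, 5): e=[-10,60,10] → .
    (1,3)@(3, 7): e=[70,0,-10] → .  [on edge]
    (3,3)@(7, 7): e=[30,24,6] → X
    (5,3)@(11, 7): e=[-10,48,22] → .
    (2,4)@(5, 9): e=[50,0,10] → X  [on edge]
    (5,4)@(11, 9): e=[-10,36,34] → .
    (2,5)@(5, 11): e=[50,-12,22] → .
    (3,5)@(7, 11): e=[30,0,30] → X  [on edge]
    (5,5)@(11, 11): e=[-10,24,46] → .
    (3,6)@(7, 13): e=[30,-12,42] → .
    (4,6)@(9, 13): e=[10,0,50] → X  [on edge]
    (5,7)@(11, 15): e=[-10,0,70] → .  [on edge]
  covered (9 px):
    . . . . . .
    . . . . . .
    . . . . X .
    . . . X X .
    . . X X X .
    . . . X X .
    . . . . X .
    . . . . . .
    . . . . . .
    . . . . . .
    . . . . . .
    . . . . . .
T2:
  2·area = 78
  edge (11, 2)→(8, 16): d=(-3,14) right/bottom  bias=-1
  edge (8, 16)→(2, 18): d=(-6,2) right/bottom  bias=-1
  edge (2, 18)→(11, 2): d=(9,-16) top-left  bias=+0
    (4,3)@(9, 7): e=[13,52,13] → X
    (5,3)@(11, 7): e=[-15,48,45] → .
    (4,4)@(9, 9): e=[7,40,31] → X
    (5,4)@(11, 9): e=[-21,36,63] → .
    (3,5)@(7, 11): e=[29,32,17] → X
    (5,5)@(11, 11): e=[-27,24,81] → .
    (2,6)@(5, 13): e=[51,24,3] → X
    (4,6)@(9, 13): e=[-5,16,67] → .
    (2,7)@(5, 15): e=[45,12,21] → X
    (4,7)@(9, 15): e=[-11,4,85] → .
    (5,7)@(11, 15): e=[-39,0,117] → .  [on edge]
    (1,8)@(3, 17): e=[67,4,7] → X
    (2,8)@(5, 17): e=[39,0,39] → .  [on edge]
  covered (9 px):
    . . . . . .
    . . . . . .
    . . . . . .
    . . . . X .
    . . . . X .
    . . . X X .
    . . X X . .
    . . X X . .
    . X . . . .
    . . . . . .
    . . . . . .
    . . . . . .

Z-buffer (winner per pixel, '.' = empty):
  . . . . . .
  . . . . . .
  . 0 . . 1 .
  0 . . 1 1 .
  . . 1 1 1 .
  . . . 1 1 .
  . . 2 2 1 .
  . . 2 2 . .
  . 2 . . . .
  . . . . . .
  . . . . . .
  . . . . . .

Result: 1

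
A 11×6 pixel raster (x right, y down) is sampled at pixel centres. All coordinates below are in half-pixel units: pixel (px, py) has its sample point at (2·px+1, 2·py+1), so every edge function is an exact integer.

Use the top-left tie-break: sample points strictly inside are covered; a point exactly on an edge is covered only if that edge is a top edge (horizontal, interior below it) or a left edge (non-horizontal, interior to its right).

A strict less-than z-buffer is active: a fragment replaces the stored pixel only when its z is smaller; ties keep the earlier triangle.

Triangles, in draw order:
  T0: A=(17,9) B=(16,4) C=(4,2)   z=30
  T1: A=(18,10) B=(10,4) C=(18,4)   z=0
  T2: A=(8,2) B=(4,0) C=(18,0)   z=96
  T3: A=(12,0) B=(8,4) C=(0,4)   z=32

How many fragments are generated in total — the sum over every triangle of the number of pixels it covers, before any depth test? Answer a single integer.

T0:
  2·area = 58  (B↔C swapped to make it positive)
  edge (17, 9)→(4, 2): d=(-13,-7) top-left  bias=+0
  edge (4, 2)→(16, 4): d=(12,2) right/bottom  bias=-1
  edge (16, 4)→(17, 9): d=(1,5) right/bottom  bias=-1
    (3,1)@(7, 3): e=[8,6,44] → X
    (4,1)@(9, 3): e=[22,2,34] → X
    (5,1)@(11, 3): e=[36,-2,24] → .
    (3,2)@(7, 5): e=[-18,30,46] → .
    (4,2)@(9, 5): e=[-4,26,36] → .
    (5,2)@(11, 5): e=[10,22,26] → X
    (6,2)@(13, 5): e=[24,18,16] → X
    (7,2)@(15, 5): e=[38,14,6] → X
    (8,2)@(17, 5): e=[52,10,-4] → .
    (5,3)@(11, 7): e=[-16,46,28] → .
    (6,3)@(13, 7): e=[-2,42,18] → .
    (7,3)@(15, 7): e=[12,38,8] → X
    (8,4)@(17, 9): e=[0,58,0] → .  [on edge]
  covered (6 px):
    . . . . . . . . . . .
    . . . X X . . . . . .
    . . . . . X X X . . .
    . . . . . . . X . . .
    . . . . . . . . . . .
    . . . . . . . . . . .
T1:
  2·area = 48
  edge (18, 10)→(10, 4): d=(-8,-6) top-left  bias=+0
  edge (10, 4)→(18, 4): d=(8,0) top-left  bias=+0
  edge (18, 4)→(18, 10): d=(0,6) right/bottom  bias=-1
    (6,2)@(13, 5): e=[10,8,30] → X
    (7,2)@(15, 5): e=[22,8,18] → X
    (8,2)@(17, 5): e=[34,8,6] → X
    (9,2)@(19, 5): e=[46,8,-6] → .
    (6,3)@(13, 7): e=[-6,24,30] → .
    (7,3)@(15, 7): e=[6,24,18] → X
    (9,3)@(19, 7): e=[30,24,-6] → .
    (7,4)@(15, 9): e=[-10,40,18] → .
    (8,4)@(17, 9): e=[2,40,6] → X
    (9,4)@(19, 9): e=[14,40,-6] → .
    (8,5)@(17, 11): e=[-14,56,6] → .
  covered (6 px):
    . . . . . . . . . . .
    . . . . . . . . . . .
    . . . . . . X X X . .
    . . . . . . . X X . .
    . . . . . . . . X . .
    . . . . . . . . . . .
T2:
  2·area = 28
  edge (8, 2)→(4, 0): d=(-4,-2) top-left  bias=+0
  edge (4, 0)→(18, 0): d=(14,0) top-left  bias=+0
  edge (18, 0)→(8, 2): d=(-10,2) right/bottom  bias=-1
    (3,0)@(7, 1): e=[2,14,12] → X
    (4,0)@(9, 1): e=[6,14,8] → X
    (5,0)@(11, 1): e=[10,14,4] → X
    (6,0)@(13, 1): e=[14,14,0] → .  [on edge]
    (1,1)@(3, 3): e=[-14,42,0] → .  [on edge]
    (3,1)@(7, 3): e=[-6,42,-8] → .
    (4,1)@(9, 3): e=[-2,42,-12] → .
    (5,1)@(11, 3): e=[2,42,-16] → .
  covered (3 px):
    . . . X X X . . . . .
    . . . . . . . . . . .
    . . . . . . . . . . .
    . . . . . . . . . . .
    . . . . . . . . . . .
    . . . . . . . . . . .
T3:
  2·area = 32
  edge (12, 0)→(8, 4): d=(-4,4) right/bottom  bias=-1
  edge (8, 4)→(0, 4): d=(-8,0) right/bottom  bias=-1
  edge (0, 4)→(12, 0): d=(12,-4) top-left  bias=+0
    (4,0)@(9, 1): e=[8,24,0] → X  [on edge]
    (5,0)@(11, 1): e=[0,24,8] → .  [on edge]
    (1,1)@(3, 3): e=[24,8,0] → X  [on edge]
    (2,1)@(5, 3): e=[16,8,8] → X
    (3,1)@(7, 3): e=[8,8,16] → X
    (4,1)@(9, 3): e=[0,8,24] → .  [on edge]
    (1,2)@(3, 5): e=[16,-8,24] → .
    (2,2)@(5, 5): e=[8,-8,32] → .
    (3,2)@(7, 5): e=[0,-8,40] → .  [on edge]
    (2,3)@(5, 7): e=[0,-24,56] → .  [on edge]
    (1,4)@(3, 9): e=[0,-40,72] → .  [on edge]
    (0,5)@(1, 11): e=[0,-56,88] → .  [on edge]
  covered (4 px):
    . . . . X . . . . . .
    . X X X . . . . . . .
    . . . . . . . . . . .
    . . . . . . . . . . .
    . . . . . . . . . . .
    . . . . . . . . . . .

Final: 19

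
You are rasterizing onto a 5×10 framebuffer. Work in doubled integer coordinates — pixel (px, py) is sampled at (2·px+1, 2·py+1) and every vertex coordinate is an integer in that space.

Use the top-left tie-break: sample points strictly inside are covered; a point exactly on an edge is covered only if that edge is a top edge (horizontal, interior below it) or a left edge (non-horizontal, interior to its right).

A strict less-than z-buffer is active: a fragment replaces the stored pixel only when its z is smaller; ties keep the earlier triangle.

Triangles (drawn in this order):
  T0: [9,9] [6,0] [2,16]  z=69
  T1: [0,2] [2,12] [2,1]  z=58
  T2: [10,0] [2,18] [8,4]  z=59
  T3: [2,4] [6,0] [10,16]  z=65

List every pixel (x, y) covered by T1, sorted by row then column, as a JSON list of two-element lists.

T0:
  2·area = 84  (B↔C swapped to make it positive)
  edge (9, 9)→(2, 16): d=(-7,7) right/bottom  bias=-1
  edge (2, 16)→(6, 0): d=(4,-16) top-left  bias=+0
  edge (6, 0)→(9, 9): d=(3,9) right/bottom  bias=-1
    (3,1)@(7, 3): e=[56,28,0] → .  [on edge]
    (2,2)@(5, 5): e=[56,4,24] → X
    (3,2)@(7, 5): e=[42,36,6] → X
    (4,2)@(9, 5): e=[28,68,-12] → .
    (2,3)@(5, 7): e=[42,12,30] → X
    (4,3)@(9, 7): e=[14,76,-6] → .
    (2,4)@(5, 9): e=[28,20,36] → X
    (4,4)@(9, 9): e=[0,84,0] → .  [on edge]
    (2,5)@(5, 11): e=[14,28,42] → X
    (3,5)@(7, 11): e=[0,60,24] → .  [on edge]
    (1,6)@(3, 13): e=[14,4,66] → X
    (2,6)@(5, 13): e=[0,36,48] → .  [on edge]
    (1,7)@(3, 15): e=[0,12,72] → .  [on edge]
    (0,8)@(1, 17): e=[0,-12,96] → .  [on edge]
  covered (8 px):
    . . . . .
    . . . . .
    . . X X .
    . . X X .
    . . X X .
    . . X . .
    . X . . .
    . . . . .
    . . . . .
    . . . . .
T1:
  2·area = 22  (B↔C swapped to make it positive)
  edge (0, 2)→(2, 1): d=(2,-1) top-left  bias=+0
  edge (2, 1)→(2, 12): d=(0,11) right/bottom  bias=-1
  edge (2, 12)→(0, 2): d=(-2,-10) top-left  bias=+0
    (0,1)@(1, 3): e=[3,11,8] → X
    (1,1)@(3, 3): e=[5,-11,28] → .
    (0,2)@(1, 5): e=[7,11,4] → X
    (1,2)@(3, 5): e=[9,-11,24] → .
    (0,3)@(1, 7): e=[11,11,0] → X  [on edge]
    (1,3)@(3, 7): e=[13,-11,20] → .
    (0,4)@(1, 9): e=[15,11,-4] → .
    (1,8)@(3, 17): e=[33,-11,0] → .  [on edge]
  covered (3 px):
    . . . . .
    X . . . .
    X . . . .
    X . . . .
    . . . . .
    . . . . .
    . . . . .
    . . . . .
    . . . . .
    . . . . .
T2:
  2·area = 4
  edge (10, 0)→(2, 18): d=(-8,18) right/bottom  bias=-1
  edge (2, 18)→(8, 4): d=(6,-14) top-left  bias=+0
  edge (8, 4)→(10, 0): d=(2,-4) top-left  bias=+0
    (2,5)@(5, 11): e=[2,0,2] → X  [on edge]
    (3,5)@(7, 11): e=[-34,28,10] → .
    (2,6)@(5, 13): e=[-14,12,6] → .
  covered (1 px):
    . . . . .
    . . . . .
    . . . . .
    . . . . .
    . . . . .
    . . X . .
    . . . . .
    . . . . .
    . . . . .
    . . . . .
T3:
  2·area = 80
  edge (2, 4)→(6, 0): d=(4,-4) top-left  bias=+0
  edge (6, 0)→(10, 16): d=(4,16) right/bottom  bias=-1
  edge (10, 16)→(2, 4): d=(-8,-12) top-left  bias=+0
    (2,0)@(5, 1): e=[0,20,60] → X  [on edge]
    (3,0)@(7, 1): e=[8,-12,84] → .
    (1,1)@(3, 3): e=[0,60,20] → X  [on edge]
    (3,1)@(7, 3): e=[16,-4,68] → .
    (0,2)@(1, 5): e=[0,100,-20] → .  [on edge]
    (1,2)@(3, 5): e=[8,68,4] → X
    (3,2)@(7, 5): e=[24,4,52] → X
    (4,2)@(9, 5): e=[32,-28,76] → .
    (1,3)@(3, 7): e=[16,76,-12] → .
    (2,3)@(5, 7): e=[24,44,12] → X
    (4,3)@(9, 7): e=[40,-20,60] → .
    (2,4)@(5, 9): e=[32,52,-4] → .
  covered (11 px):
    . . X . .
    . X X . .
    . X X X .
    . . X X .
    . . . X .
    . . . X .
    . . . . X
    . . . . .
    . . . . .
    . . . . .

Answer: [[0,1],[0,2],[0,3]]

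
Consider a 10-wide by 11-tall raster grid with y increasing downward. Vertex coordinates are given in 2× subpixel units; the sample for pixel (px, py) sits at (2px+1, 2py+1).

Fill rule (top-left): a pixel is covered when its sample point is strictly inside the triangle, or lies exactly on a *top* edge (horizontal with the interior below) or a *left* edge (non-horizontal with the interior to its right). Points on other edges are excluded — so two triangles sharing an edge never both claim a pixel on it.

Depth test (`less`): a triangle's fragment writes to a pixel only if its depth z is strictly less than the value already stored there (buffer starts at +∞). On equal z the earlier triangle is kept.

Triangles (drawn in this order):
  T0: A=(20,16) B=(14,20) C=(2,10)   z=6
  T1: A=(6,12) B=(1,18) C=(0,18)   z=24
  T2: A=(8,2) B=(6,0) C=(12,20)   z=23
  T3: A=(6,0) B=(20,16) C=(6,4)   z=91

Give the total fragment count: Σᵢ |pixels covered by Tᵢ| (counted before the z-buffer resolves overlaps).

T0:
  2·area = 108
  edge (20, 16)→(14, 20): d=(-6,4) right/bottom  bias=-1
  edge (14, 20)→(2, 10): d=(-12,-10) top-left  bias=+0
  edge (2, 10)→(20, 16): d=(18,6) right/bottom  bias=-1
    (2,5)@(5, 11): e=[90,18,0] → ·  [on edge]
    (3,6)@(7, 13): e=[70,14,24] → █
    (4,6)@(9, 13): e=[62,34,12] → █
    (5,6)@(11, 13): e=[54,54,0] → ·  [on edge]
    (3,7)@(7, 15): e=[58,-10,60] → ·
    (4,7)@(9, 15): e=[50,10,48] → █
    (5,7)@(11, 15): e=[42,30,36] → █
    (6,7)@(13, 15): e=[34,50,24] → █
    (7,7)@(15, 15): e=[26,70,12] → █
    (8,7)@(17, 15): e=[18,90,0] → ·  [on edge]
    (4,8)@(9, 17): e=[38,-14,84] → ·
    (5,8)@(11, 17): e=[30,6,72] → █
  covered (12 px):
    · · · · · · · · · ·
    · · · · · · · · · ·
    · · · · · · · · · ·
    · · · · · · · · · ·
    · · · · · · · · · ·
    · · · · · · · · · ·
    · · · █ █ · · · · ·
    · · · · █ █ █ █ · ·
    · · · · · █ █ █ █ ·
    · · · · · · █ █ · ·
    · · · · · · · · · ·
T1:
  2·area = 6
  edge (6, 12)→(1, 18): d=(-5,6) right/bottom  bias=-1
  edge (1, 18)→(0, 18): d=(-1,0) right/bottom  bias=-1
  edge (0, 18)→(6, 12): d=(6,-6) top-left  bias=+0
    (8,0)@(17, 1): e=[-11,17,0] → ·  [on edge]
    (7,1)@(15, 3): e=[-9,15,0] → ·  [on edge]
    (6,2)@(13, 5): e=[-7,13,0] → ·  [on edge]
    (5,3)@(11, 7): e=[-5,11,0] → ·  [on edge]
    (4,4)@(9, 9): e=[-3,9,0] → ·  [on edge]
    (3,5)@(7, 11): e=[-1,7,0] → ·  [on edge]
    (2,6)@(5, 13): e=[1,5,0] → █  [on edge]
    (3,6)@(7, 13): e=[-11,5,12] → ·
    (1,7)@(3, 15): e=[3,3,0] → █  [on edge]
    (2,7)@(5, 15): e=[-9,3,12] → ·
    (0,8)@(1, 17): e=[5,1,0] → █  [on edge]
    (1,8)@(3, 17): e=[-7,1,12] → ·
  covered (3 px):
    · · · · · · · · · ·
    · · · · · · · · · ·
    · · · · · · · · · ·
    · · · · · · · · · ·
    · · · · · · · · · ·
    · · · · · · · · · ·
    · · █ · · · · · · ·
    · █ · · · · · · · ·
    █ · · · · · · · · ·
    · · · · · · · · · ·
    · · · · · · · · · ·
T2:
  2·area = 28  (B↔C swapped to make it positive)
  edge (8, 2)→(12, 20): d=(4,18) right/bottom  bias=-1
  edge (12, 20)→(6, 0): d=(-6,-20) top-left  bias=+0
  edge (6, 0)→(8, 2): d=(2,2) right/bottom  bias=-1
    (3,0)@(7, 1): e=[14,14,0] → ·  [on edge]
    (3,1)@(7, 3): e=[22,2,4] → █
    (4,1)@(9, 3): e=[-14,42,0] → ·  [on edge]
    (3,2)@(7, 5): e=[30,-10,8] → ·
    (5,2)@(11, 5): e=[-42,70,0] → ·  [on edge]
    (4,3)@(9, 7): e=[2,18,8] → █
    (5,3)@(11, 7): e=[-34,58,4] → ·
    (6,3)@(13, 7): e=[-70,98,0] → ·  [on edge]
    (4,4)@(9, 9): e=[10,6,12] → █
    (5,4)@(11, 9): e=[-26,46,8] → ·
    (7,4)@(15, 9): e=[-98,126,0] → ·  [on edge]
    (4,5)@(9, 11): e=[18,-6,16] → ·
    (8,5)@(17, 11): e=[-126,154,0] → ·  [on edge]
    (9,6)@(19, 13): e=[-154,182,0] → ·  [on edge]
  covered (3 px):
    · · · · · · · · · ·
    · · · █ · · · · · ·
    · · · · · · · · · ·
    · · · · █ · · · · ·
    · · · · █ · · · · ·
    · · · · · · · · · ·
    · · · · · · · · · ·
    · · · · · · · · · ·
    · · · · · · · · · ·
    · · · · · · · · · ·
    · · · · · · · · · ·
T3:
  2·area = 56
  edge (6, 0)→(20, 16): d=(14,16) right/bottom  bias=-1
  edge (20, 16)→(6, 4): d=(-14,-12) top-left  bias=+0
  edge (6, 4)→(6, 0): d=(0,-4) top-left  bias=+0
    (3,1)@(7, 3): e=[26,26,4] → █
    (4,1)@(9, 3): e=[-6,50,12] → ·
    (3,2)@(7, 5): e=[54,-2,4] → ·
    (4,2)@(9, 5): e=[22,22,12] → █
    (5,2)@(11, 5): e=[-10,46,20] → ·
    (4,3)@(9, 7): e=[50,-6,12] → ·
    (5,3)@(11, 7): e=[18,18,20] → █
    (6,3)@(13, 7): e=[-14,42,28] → ·
    (5,4)@(11, 9): e=[46,-10,20] → ·
    (6,4)@(13, 9): e=[14,14,28] → █
    (7,4)@(15, 9): e=[-18,38,36] → ·
    (6,5)@(13, 11): e=[42,-14,28] → ·
  covered (7 px):
    · · · · · · · · · ·
    · · · █ · · · · · ·
    · · · · █ · · · · ·
    · · · · · █ · · · ·
    · · · · · · █ · · ·
    · · · · · · · █ · ·
    · · · · · · · · █ ·
    · · · · · · · · · █
    · · · · · · · · · ·
    · · · · · · · · · ·
    · · · · · · · · · ·

Answer: 25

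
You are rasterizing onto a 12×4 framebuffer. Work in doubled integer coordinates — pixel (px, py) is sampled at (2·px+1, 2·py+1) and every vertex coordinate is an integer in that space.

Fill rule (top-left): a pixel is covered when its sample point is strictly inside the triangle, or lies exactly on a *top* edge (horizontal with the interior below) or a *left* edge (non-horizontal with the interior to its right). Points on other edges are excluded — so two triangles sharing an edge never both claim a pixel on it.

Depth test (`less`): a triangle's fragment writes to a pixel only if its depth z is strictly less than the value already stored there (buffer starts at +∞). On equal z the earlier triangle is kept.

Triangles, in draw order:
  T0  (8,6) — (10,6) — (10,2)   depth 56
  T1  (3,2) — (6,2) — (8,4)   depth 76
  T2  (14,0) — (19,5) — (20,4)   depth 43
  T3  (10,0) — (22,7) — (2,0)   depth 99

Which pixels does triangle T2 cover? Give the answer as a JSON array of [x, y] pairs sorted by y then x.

T0:
  2·area = 8  (B↔C swapped to make it positive)
  edge (8, 6)→(10, 2): d=(2,-4) top-left  bias=+0
  edge (10, 2)→(10, 6): d=(0,4) right/bottom  bias=-1
  edge (10, 6)→(8, 6): d=(-2,0) right/bottom  bias=-1
    (4,2)@(9, 5): e=[2,4,2] → █
    (5,2)@(11, 5): e=[10,-4,2] → ·
    (4,3)@(9, 7): e=[6,4,-2] → ·
  covered (1 px):
    · · · · · · · · · · · ·
    · · · · · · · · · · · ·
    · · · · █ · · · · · · ·
    · · · · · · · · · · · ·
T1:
  2·area = 6
  edge (3, 2)→(6, 2): d=(3,0) top-left  bias=+0
  edge (6, 2)→(8, 4): d=(2,2) right/bottom  bias=-1
  edge (8, 4)→(3, 2): d=(-5,-2) top-left  bias=+0
    (2,0)@(5, 1): e=[-3,0,9] → ·  [on edge]
    (3,1)@(7, 3): e=[3,0,3] → ·  [on edge]
    (4,2)@(9, 5): e=[9,0,-3] → ·  [on edge]
    (5,3)@(11, 7): e=[15,0,-9] → ·  [on edge]
  covered (0 px):
    · · · · · · · · · · · ·
    · · · · · · · · · · · ·
    · · · · · · · · · · · ·
    · · · · · · · · · · · ·
T2:
  2·area = 10  (B↔C swapped to make it positive)
  edge (14, 0)→(20, 4): d=(6,4) right/bottom  bias=-1
  edge (20, 4)→(19, 5): d=(-1,1) right/bottom  bias=-1
  edge (19, 5)→(14, 0): d=(-5,-5) top-left  bias=+0
    (7,0)@(15, 1): e=[2,8,0] → █  [on edge]
    (8,0)@(17, 1): e=[-6,6,10] → ·
    (11,0)@(23, 1): e=[-30,0,40] → ·  [on edge]
    (7,1)@(15, 3): e=[14,6,-10] → ·
    (8,1)@(17, 3): e=[6,4,0] → █  [on edge]
    (9,1)@(19, 3): e=[-2,2,10] → ·
    (10,1)@(21, 3): e=[-10,0,20] → ·  [on edge]
    (8,2)@(17, 5): e=[18,2,-10] → ·
    (9,2)@(19, 5): e=[10,0,0] → ·  [on edge]
    (8,3)@(17, 7): e=[30,0,-20] → ·  [on edge]
    (10,3)@(21, 7): e=[14,-4,0] → ·  [on edge]
  covered (2 px):
    · · · · · · · █ · · · ·
    · · · · · · · · █ · · ·
    · · · · · · · · · · · ·
    · · · · · · · · · · · ·
T3:
  2·area = 56
  edge (10, 0)→(22, 7): d=(12,7) right/bottom  bias=-1
  edge (22, 7)→(2, 0): d=(-20,-7) top-left  bias=+0
  edge (2, 0)→(10, 0): d=(8,0) top-left  bias=+0
    (2,0)@(5, 1): e=[47,1,8] → █
    (3,0)@(7, 1): e=[33,15,8] → █
    (4,0)@(9, 1): e=[19,29,8] → █
    (5,0)@(11, 1): e=[5,43,8] → █
    (6,0)@(13, 1): e=[-9,57,8] → ·
    (2,1)@(5, 3): e=[71,-39,24] → ·
    (3,1)@(7, 3): e=[57,-25,24] → ·
    (4,1)@(9, 3): e=[43,-11,24] → ·
    (5,1)@(11, 3): e=[29,3,24] → █
    (6,1)@(13, 3): e=[15,17,24] → █
    (7,1)@(15, 3): e=[1,31,24] → █
    (8,1)@(17, 3): e=[-13,45,24] → ·
  covered (8 px):
    · · █ █ █ █ · · · · · ·
    · · · · · █ █ █ · · · ·
    · · · · · · · · █ · · ·
    · · · · · · · · · · · ·

Final: [[7,0],[8,1]]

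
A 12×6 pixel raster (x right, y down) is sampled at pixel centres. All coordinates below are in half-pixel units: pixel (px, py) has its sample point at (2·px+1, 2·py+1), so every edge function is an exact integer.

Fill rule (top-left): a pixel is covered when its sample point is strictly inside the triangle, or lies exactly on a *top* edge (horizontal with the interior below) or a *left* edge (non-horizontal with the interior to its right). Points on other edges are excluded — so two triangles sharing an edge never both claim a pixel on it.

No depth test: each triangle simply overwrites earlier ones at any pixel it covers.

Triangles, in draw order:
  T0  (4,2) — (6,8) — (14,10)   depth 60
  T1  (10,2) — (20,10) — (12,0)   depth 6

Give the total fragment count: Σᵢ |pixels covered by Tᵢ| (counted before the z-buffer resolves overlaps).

T0:
  2·area = 44  (B↔C swapped to make it positive)
  edge (4, 2)→(14, 10): d=(10,8) right/bottom  bias=-1
  edge (14, 10)→(6, 8): d=(-8,-2) top-left  bias=+0
  edge (6, 8)→(4, 2): d=(-2,-6) top-left  bias=+0
    (2,1)@(5, 3): e=[2,38,4] → #
    (3,1)@(7, 3): e=[-14,42,16] → ·
    (2,2)@(5, 5): e=[22,22,0] → #  [on edge]
    (3,2)@(7, 5): e=[6,26,12] → #
    (4,2)@(9, 5): e=[-10,30,24] → ·
    (2,3)@(5, 7): e=[42,6,-4] → ·
    (3,3)@(7, 7): e=[26,10,8] → #
    (4,3)@(9, 7): e=[10,14,20] → #
    (5,3)@(11, 7): e=[-6,18,32] → ·
    (3,4)@(7, 9): e=[46,-6,4] → ·
    (4,4)@(9, 9): e=[30,-2,16] → ·
    (5,4)@(11, 9): e=[14,2,28] → #
    (3,5)@(7, 11): e=[66,-22,0] → ·  [on edge]
  covered (6 px):
    · · · · · · · · · · · ·
    · · # · · · · · · · · ·
    · · # # · · · · · · · ·
    · · · # # · · · · · · ·
    · · · · · # · · · · · ·
    · · · · · · · · · · · ·
T1:
  2·area = 36  (B↔C swapped to make it positive)
  edge (10, 2)→(12, 0): d=(2,-2) top-left  bias=+0
  edge (12, 0)→(20, 10): d=(8,10) right/bottom  bias=-1
  edge (20, 10)→(10, 2): d=(-10,-8) top-left  bias=+0
    (5,0)@(11, 1): e=[0,18,18] → #  [on edge]
    (6,0)@(13, 1): e=[4,-2,34] → ·
    (4,1)@(9, 3): e=[0,54,-18] → ·  [on edge]
    (5,1)@(11, 3): e=[4,34,-2] → ·
    (6,1)@(13, 3): e=[8,14,14] → #
    (7,1)@(15, 3): e=[12,-6,30] → ·
    (3,2)@(7, 5): e=[0,90,-54] → ·  [on edge]
    (6,2)@(13, 5): e=[12,30,-6] → ·
    (7,2)@(15, 5): e=[16,10,10] → #
    (8,2)@(17, 5): e=[20,-10,26] → ·
    (2,3)@(5, 7): e=[0,126,-90] → ·  [on edge]
    (7,3)@(15, 7): e=[20,26,-10] → ·
    (1,4)@(3, 9): e=[0,162,-126] → ·  [on edge]
    (0,5)@(1, 11): e=[0,198,-162] → ·  [on edge]
  covered (5 px):
    · · · · · # · · · · · ·
    · · · · · · # · · · · ·
    · · · · · · · # · · · ·
    · · · · · · · · # · · ·
    · · · · · · · · · # · ·
    · · · · · · · · · · · ·

Answer: 11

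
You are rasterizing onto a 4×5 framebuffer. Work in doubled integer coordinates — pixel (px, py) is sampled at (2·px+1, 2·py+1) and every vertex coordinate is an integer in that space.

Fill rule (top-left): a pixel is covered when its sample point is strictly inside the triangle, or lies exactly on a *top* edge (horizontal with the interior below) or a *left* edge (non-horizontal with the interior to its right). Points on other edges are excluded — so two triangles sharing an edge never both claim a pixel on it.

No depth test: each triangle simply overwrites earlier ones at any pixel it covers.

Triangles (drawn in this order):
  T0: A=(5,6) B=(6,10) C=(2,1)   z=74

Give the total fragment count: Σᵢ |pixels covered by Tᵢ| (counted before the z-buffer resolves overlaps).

T0:
  2·area = 7
  edge (5, 6)→(6, 10): d=(1,4) right/bottom  bias=-1
  edge (6, 10)→(2, 1): d=(-4,-9) top-left  bias=+0
  edge (2, 1)→(5, 6): d=(3,5) right/bottom  bias=-1
    (1,1)@(3, 3): e=[5,1,1] → #
    (2,1)@(5, 3): e=[-3,19,-9] → ·
    (1,2)@(3, 5): e=[7,-7,7] → ·
    (2,3)@(5, 7): e=[1,3,3] → #
    (3,3)@(7, 7): e=[-7,21,-7] → ·
    (2,4)@(5, 9): e=[3,-5,9] → ·
  covered (2 px):
    · · · ·
    · # · ·
    · · · ·
    · · # ·
    · · · ·

Final: 2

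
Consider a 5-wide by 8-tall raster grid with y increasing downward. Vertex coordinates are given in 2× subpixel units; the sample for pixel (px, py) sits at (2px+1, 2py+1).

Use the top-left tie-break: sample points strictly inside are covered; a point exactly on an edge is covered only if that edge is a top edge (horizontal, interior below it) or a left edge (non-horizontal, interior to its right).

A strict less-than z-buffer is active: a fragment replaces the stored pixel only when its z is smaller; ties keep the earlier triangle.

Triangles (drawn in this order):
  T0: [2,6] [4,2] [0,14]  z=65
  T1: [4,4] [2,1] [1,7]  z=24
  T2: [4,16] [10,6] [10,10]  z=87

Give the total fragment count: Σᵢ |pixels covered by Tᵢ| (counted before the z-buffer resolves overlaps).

T0:
  2·area = 8
  edge (2, 6)→(4, 2): d=(2,-4) top-left  bias=+0
  edge (4, 2)→(0, 14): d=(-4,12) right/bottom  bias=-1
  edge (0, 14)→(2, 6): d=(2,-8) top-left  bias=+0
    (1,2)@(3, 5): e=[2,0,6] → ·  [on edge]
    (0,5)@(1, 11): e=[6,0,2] → ·  [on edge]
  covered (0 px):
    · · · · ·
    · · · · ·
    · · · · ·
    · · · · ·
    · · · · ·
    · · · · ·
    · · · · ·
    · · · · ·
T1:
  2·area = 15  (B↔C swapped to make it positive)
  edge (4, 4)→(1, 7): d=(-3,3) right/bottom  bias=-1
  edge (1, 7)→(2, 1): d=(1,-6) top-left  bias=+0
  edge (2, 1)→(4, 4): d=(2,3) right/bottom  bias=-1
    (3,0)@(7, 1): e=[0,30,-15] → ·  [on edge]
    (1,1)@(3, 3): e=[6,8,1] → █
    (2,1)@(5, 3): e=[0,20,-5] → ·  [on edge]
    (1,2)@(3, 5): e=[0,10,5] → ·  [on edge]
    (0,3)@(1, 7): e=[0,0,15] → ·  [on edge]
  covered (1 px):
    · · · · ·
    · █ · · ·
    · · · · ·
    · · · · ·
    · · · · ·
    · · · · ·
    · · · · ·
    · · · · ·
T2:
  2·area = 24
  edge (4, 16)→(10, 6): d=(6,-10) top-left  bias=+0
  edge (10, 6)→(10, 10): d=(0,4) right/bottom  bias=-1
  edge (10, 10)→(4, 16): d=(-6,6) right/bottom  bias=-1
    (4,4)@(9, 9): e=[8,4,12] → █
    (3,5)@(7, 11): e=[0,12,12] → █  [on edge]
    (4,5)@(9, 11): e=[20,4,0] → ·  [on edge]
    (3,6)@(7, 13): e=[12,12,0] → ·  [on edge]
    (2,7)@(5, 15): e=[4,20,0] → ·  [on edge]
  covered (2 px):
    · · · · ·
    · · · · ·
    · · · · ·
    · · · · ·
    · · · · █
    · · · █ ·
    · · · · ·
    · · · · ·

Final: 3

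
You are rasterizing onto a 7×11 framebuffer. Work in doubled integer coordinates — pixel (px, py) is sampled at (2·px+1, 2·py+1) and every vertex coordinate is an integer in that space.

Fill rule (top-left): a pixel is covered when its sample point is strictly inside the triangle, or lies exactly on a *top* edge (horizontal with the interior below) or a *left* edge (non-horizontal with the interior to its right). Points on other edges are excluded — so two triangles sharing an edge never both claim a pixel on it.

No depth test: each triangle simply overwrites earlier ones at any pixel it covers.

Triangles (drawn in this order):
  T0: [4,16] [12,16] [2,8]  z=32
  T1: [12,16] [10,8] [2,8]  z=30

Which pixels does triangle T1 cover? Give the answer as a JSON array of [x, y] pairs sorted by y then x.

T0:
  2·area = 64  (B↔C swapped to make it positive)
  edge (4, 16)→(2, 8): d=(-2,-8) top-left  bias=+0
  edge (2, 8)→(12, 16): d=(10,8) right/bottom  bias=-1
  edge (12, 16)→(4, 16): d=(-8,0) right/bottom  bias=-1
    (1,4)@(3, 9): e=[6,2,56] → #
    (2,4)@(5, 9): e=[22,-14,56] → ·
    (1,5)@(3, 11): e=[2,22,40] → #
    (2,5)@(5, 11): e=[18,6,40] → #
    (3,5)@(7, 11): e=[34,-10,40] → ·
    (1,6)@(3, 13): e=[-2,42,24] → ·
    (2,6)@(5, 13): e=[14,26,24] → #
    (3,6)@(7, 13): e=[30,10,24] → #
    (4,6)@(9, 13): e=[46,-6,24] → ·
    (2,7)@(5, 15): e=[10,46,8] → #
    (4,7)@(9, 15): e=[42,14,8] → #
    (5,7)@(11, 15): e=[58,-2,8] → ·
  covered (8 px):
    · · · · · · ·
    · · · · · · ·
    · · · · · · ·
    · · · · · · ·
    · # · · · · ·
    · # # · · · ·
    · · # # · · ·
    · · # # # · ·
    · · · · · · ·
    · · · · · · ·
    · · · · · · ·
T1:
  2·area = 64  (B↔C swapped to make it positive)
  edge (12, 16)→(2, 8): d=(-10,-8) top-left  bias=+0
  edge (2, 8)→(10, 8): d=(8,0) top-left  bias=+0
  edge (10, 8)→(12, 16): d=(2,8) right/bottom  bias=-1
    (2,4)@(5, 9): e=[14,8,42] → #
    (3,4)@(7, 9): e=[30,8,26] → #
    (4,4)@(9, 9): e=[46,8,10] → #
    (5,4)@(11, 9): e=[62,8,-6] → ·
    (2,5)@(5, 11): e=[-6,24,46] → ·
    (3,5)@(7, 11): e=[10,24,30] → #
    (5,5)@(11, 11): e=[42,24,-2] → ·
    (3,6)@(7, 13): e=[-10,40,34] → ·
    (4,6)@(9, 13): e=[6,40,18] → #
    (5,6)@(11, 13): e=[22,40,2] → #
    (6,6)@(13, 13): e=[38,40,-14] → ·
    (4,7)@(9, 15): e=[-14,56,22] → ·
  covered (8 px):
    · · · · · · ·
    · · · · · · ·
    · · · · · · ·
    · · · · · · ·
    · · # # # · ·
    · · · # # · ·
    · · · · # # ·
    · · · · · # ·
    · · · · · · ·
    · · · · · · ·
    · · · · · · ·

Answer: [[2,4],[3,4],[4,4],[3,5],[4,5],[4,6],[5,6],[5,7]]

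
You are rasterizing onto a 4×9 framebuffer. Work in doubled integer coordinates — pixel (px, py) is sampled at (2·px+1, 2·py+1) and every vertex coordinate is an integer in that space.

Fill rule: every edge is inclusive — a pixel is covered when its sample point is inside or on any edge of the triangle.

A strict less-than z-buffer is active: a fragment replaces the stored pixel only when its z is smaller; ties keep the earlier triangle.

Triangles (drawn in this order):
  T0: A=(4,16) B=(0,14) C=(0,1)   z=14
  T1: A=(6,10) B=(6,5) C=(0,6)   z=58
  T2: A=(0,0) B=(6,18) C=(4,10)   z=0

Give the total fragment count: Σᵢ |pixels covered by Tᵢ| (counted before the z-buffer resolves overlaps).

T0:
  2·area = 52
  edge (4, 16)→(0, 14): d=(-4,-2) inclusive
  edge (0, 14)→(0, 1): d=(0,-13) inclusive
  edge (0, 1)→(4, 16): d=(4,15) inclusive
    (0,2)@(1, 5): e=[38,13,1] → X
    (1,2)@(3, 5): e=[42,39,-29] → .
    (0,3)@(1, 7): e=[30,13,9] → X
    (1,3)@(3, 7): e=[34,39,-21] → .
    (0,4)@(1, 9): e=[22,13,17] → X
    (1,4)@(3, 9): e=[26,39,-13] → .
    (0,5)@(1, 11): e=[14,13,25] → X
    (1,5)@(3, 11): e=[18,39,-5] → .
    (0,6)@(1, 13): e=[6,13,33] → X
    (1,6)@(3, 13): e=[10,39,3] → X
    (2,6)@(5, 13): e=[14,65,-27] → .
    (0,7)@(1, 15): e=[-2,13,41] → .
  covered (7 px):
    . . . .
    . . . .
    X . . .
    X . . .
    X . . .
    X . . .
    X X . .
    . X . .
    . . . .
T1:
  2·area = 30  (B↔C swapped to make it positive)
  edge (6, 10)→(0, 6): d=(-6,-4) inclusive
  edge (0, 6)→(6, 5): d=(6,-1) inclusive
  edge (6, 5)→(6, 10): d=(0,5) inclusive
    (1,3)@(3, 7): e=[6,9,15] → X
    (2,3)@(5, 7): e=[14,11,5] → X
    (3,3)@(7, 7): e=[22,13,-5] → .
    (1,4)@(3, 9): e=[-6,21,15] → .
    (2,4)@(5, 9): e=[2,23,5] → X
    (3,4)@(7, 9): e=[10,25,-5] → .
    (2,5)@(5, 11): e=[-10,35,5] → .
  covered (3 px):
    . . . .
    . . . .
    . . . .
    . X X .
    . . X .
    . . . .
    . . . .
    . . . .
    . . . .
T2:
  2·area = 12  (B↔C swapped to make it positive)
  edge (0, 0)→(4, 10): d=(4,10) inclusive
  edge (4, 10)→(6, 18): d=(2,8) inclusive
  edge (6, 18)→(0, 0): d=(-6,-18) inclusive
    (0,1)@(1, 3): e=[2,10,0] → X  [on edge]
    (1,1)@(3, 3): e=[-18,-6,36] → .
    (0,2)@(1, 5): e=[10,14,-12] → .
    (1,4)@(3, 9): e=[6,6,0] → X  [on edge]
    (2,4)@(5, 9): e=[-14,-10,36] → .
    (1,5)@(3, 11): e=[14,10,-12] → .
    (2,7)@(5, 15): e=[10,2,0] → X  [on edge]
    (3,7)@(7, 15): e=[-10,-14,36] → .
    (2,8)@(5, 17): e=[18,6,-12] → .
  covered (3 px):
    . . . .
    X . . .
    . . . .
    . . . .
    . X . .
    . . . .
    . . . .
    . . X .
    . . . .

Result: 13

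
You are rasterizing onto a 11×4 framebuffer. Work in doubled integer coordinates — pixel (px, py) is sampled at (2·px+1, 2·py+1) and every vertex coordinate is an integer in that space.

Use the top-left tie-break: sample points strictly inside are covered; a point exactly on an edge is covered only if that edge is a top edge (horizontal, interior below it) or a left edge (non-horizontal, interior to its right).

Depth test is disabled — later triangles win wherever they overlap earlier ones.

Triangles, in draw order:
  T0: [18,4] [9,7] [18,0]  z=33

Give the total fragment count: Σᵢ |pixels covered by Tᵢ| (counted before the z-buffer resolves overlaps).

T0:
  2·area = 36
  edge (18, 4)→(9, 7): d=(-9,3) right/bottom  bias=-1
  edge (9, 7)→(18, 0): d=(9,-7) top-left  bias=+0
  edge (18, 0)→(18, 4): d=(0,4) right/bottom  bias=-1
    (8,0)@(17, 1): e=[30,2,4] → █
    (9,0)@(19, 1): e=[24,16,-4] → ·
    (7,1)@(15, 3): e=[18,6,12] → █
    (9,1)@(19, 3): e=[6,34,-4] → ·
    (10,1)@(21, 3): e=[0,48,-12] → ·  [on edge]
    (6,2)@(13, 5): e=[6,10,20] → █
    (7,2)@(15, 5): e=[0,24,12] → ·  [on edge]
    (8,2)@(17, 5): e=[-6,38,4] → ·
    (4,3)@(9, 7): e=[0,0,36] → ·  [on edge]
    (6,3)@(13, 7): e=[-12,28,20] → ·
  covered (4 px):
    · · · · · · · · █ · ·
    · · · · · · · █ █ · ·
    · · · · · · █ · · · ·
    · · · · · · · · · · ·

Final: 4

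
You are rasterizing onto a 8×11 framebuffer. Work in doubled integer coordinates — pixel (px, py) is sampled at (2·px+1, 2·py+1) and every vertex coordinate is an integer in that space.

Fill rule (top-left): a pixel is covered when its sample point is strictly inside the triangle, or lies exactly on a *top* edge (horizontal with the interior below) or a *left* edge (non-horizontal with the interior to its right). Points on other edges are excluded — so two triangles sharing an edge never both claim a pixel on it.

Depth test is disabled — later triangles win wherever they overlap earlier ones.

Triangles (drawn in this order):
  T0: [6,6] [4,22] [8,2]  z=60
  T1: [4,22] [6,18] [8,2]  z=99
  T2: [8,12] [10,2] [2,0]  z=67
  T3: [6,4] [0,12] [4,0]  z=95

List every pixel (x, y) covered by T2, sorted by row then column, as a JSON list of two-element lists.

T0:
  2·area = 24  (B↔C swapped to make it positive)
  edge (6, 6)→(8, 2): d=(2,-4) top-left  bias=+0
  edge (8, 2)→(4, 22): d=(-4,20) right/bottom  bias=-1
  edge (4, 22)→(6, 6): d=(2,-16) top-left  bias=+0
    (3,2)@(7, 5): e=[2,8,14] → #
    (4,2)@(9, 5): e=[10,-32,46] → ·
    (3,3)@(7, 7): e=[6,0,18] → ·  [on edge]
    (2,7)@(5, 15): e=[14,8,2] → #
    (3,7)@(7, 15): e=[22,-32,34] → ·
    (2,8)@(5, 17): e=[18,0,6] → ·  [on edge]
  covered (2 px):
    · · · · · · · ·
    · · · · · · · ·
    · · · # · · · ·
    · · · · · · · ·
    · · · · · · · ·
    · · · · · · · ·
    · · · · · · · ·
    · · # · · · · ·
    · · · · · · · ·
    · · · · · · · ·
    · · · · · · · ·
T1:
  2·area = 24  (B↔C swapped to make it positive)
  edge (4, 22)→(8, 2): d=(4,-20) top-left  bias=+0
  edge (8, 2)→(6, 18): d=(-2,16) right/bottom  bias=-1
  edge (6, 18)→(4, 22): d=(-2,4) right/bottom  bias=-1
    (3,3)@(7, 7): e=[0,6,18] → #  [on edge]
    (4,3)@(9, 7): e=[40,-26,10] → ·
    (3,4)@(7, 9): e=[8,2,14] → #
    (4,4)@(9, 9): e=[48,-30,6] → ·
    (3,5)@(7, 11): e=[16,-2,10] → ·
    (2,8)@(5, 17): e=[0,18,6] → #  [on edge]
    (3,8)@(7, 17): e=[40,-14,-2] → ·
    (2,9)@(5, 19): e=[8,14,2] → #
    (3,9)@(7, 19): e=[48,-18,-6] → ·
    (2,10)@(5, 21): e=[16,10,-2] → ·
  covered (4 px):
    · · · · · · · ·
    · · · · · · · ·
    · · · · · · · ·
    · · · # · · · ·
    · · · # · · · ·
    · · · · · · · ·
    · · · · · · · ·
    · · · · · · · ·
    · · # · · · · ·
    · · # · · · · ·
    · · · · · · · ·
T2:
  2·area = 84  (B↔C swapped to make it positive)
  edge (8, 12)→(2, 0): d=(-6,-12) top-left  bias=+0
  edge (2, 0)→(10, 2): d=(8,2) right/bottom  bias=-1
  edge (10, 2)→(8, 12): d=(-2,10) right/bottom  bias=-1
    (1,0)@(3, 1): e=[6,6,72] → #
    (2,0)@(5, 1): e=[30,2,52] → #
    (3,0)@(7, 1): e=[54,-2,32] → ·
    (1,1)@(3, 3): e=[-6,22,68] → ·
    (2,1)@(5, 3): e=[18,18,48] → #
    (3,1)@(7, 3): e=[42,14,28] → #
    (4,1)@(9, 3): e=[66,10,8] → #
    (5,1)@(11, 3): e=[90,6,-12] → ·
    (2,2)@(5, 5): e=[6,34,44] → #
    (5,2)@(11, 5): e=[78,22,-16] → ·
    (2,3)@(5, 7): e=[-6,50,40] → ·
    (3,3)@(7, 7): e=[18,46,20] → #
    (4,3)@(9, 7): e=[42,42,0] → ·  [on edge]
    (3,8)@(7, 17): e=[-42,126,0] → ·  [on edge]
  covered (10 px):
    · # # · · · · ·
    · · # # # · · ·
    · · # # # · · ·
    · · · # · · · ·
    · · · # · · · ·
    · · · · · · · ·
    · · · · · · · ·
    · · · · · · · ·
    · · · · · · · ·
    · · · · · · · ·
    · · · · · · · ·
T3:
  2·area = 40
  edge (6, 4)→(0, 12): d=(-6,8) right/bottom  bias=-1
  edge (0, 12)→(4, 0): d=(4,-12) top-left  bias=+0
  edge (4, 0)→(6, 4): d=(2,4) right/bottom  bias=-1
    (1,1)@(3, 3): e=[30,0,10] → #  [on edge]
    (2,1)@(5, 3): e=[14,24,2] → #
    (3,1)@(7, 3): e=[-2,48,-6] → ·
    (1,2)@(3, 5): e=[18,8,14] → #
    (3,2)@(7, 5): e=[-14,56,-2] → ·
    (1,3)@(3, 7): e=[6,16,18] → #
    (2,3)@(5, 7): e=[-10,40,10] → ·
    (0,4)@(1, 9): e=[10,0,30] → #  [on edge]
    (1,4)@(3, 9): e=[-6,24,22] → ·
    (0,5)@(1, 11): e=[-2,8,34] → ·
  covered (6 px):
    · · · · · · · ·
    · # # · · · · ·
    · # # · · · · ·
    · # · · · · · ·
    # · · · · · · ·
    · · · · · · · ·
    · · · · · · · ·
    · · · · · · · ·
    · · · · · · · ·
    · · · · · · · ·
    · · · · · · · ·

Result: [[1,0],[2,0],[2,1],[3,1],[4,1],[2,2],[3,2],[4,2],[3,3],[3,4]]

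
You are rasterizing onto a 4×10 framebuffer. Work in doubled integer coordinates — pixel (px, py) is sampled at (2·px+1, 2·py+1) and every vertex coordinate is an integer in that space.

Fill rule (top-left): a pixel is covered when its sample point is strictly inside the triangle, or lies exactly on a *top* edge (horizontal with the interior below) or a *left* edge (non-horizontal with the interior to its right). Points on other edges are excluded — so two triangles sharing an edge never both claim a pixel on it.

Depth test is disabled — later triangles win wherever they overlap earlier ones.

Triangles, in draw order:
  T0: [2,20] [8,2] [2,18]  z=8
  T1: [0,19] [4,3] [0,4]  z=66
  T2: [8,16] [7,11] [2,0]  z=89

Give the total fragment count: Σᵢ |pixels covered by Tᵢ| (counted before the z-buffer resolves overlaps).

T0:
  2·area = 12  (B↔C swapped to make it positive)
  edge (2, 20)→(2, 18): d=(0,-2) top-left  bias=+0
  edge (2, 18)→(8, 2): d=(6,-16) top-left  bias=+0
  edge (8, 2)→(2, 20): d=(-6,18) right/bottom  bias=-1
    (3,2)@(7, 5): e=[10,2,0] → .  [on edge]
    (2,5)@(5, 11): e=[6,6,0] → .  [on edge]
    (1,8)@(3, 17): e=[2,10,0] → .  [on edge]
  covered (0 px):
    . . . .
    . . . .
    . . . .
    . . . .
    . . . .
    . . . .
    . . . .
    . . . .
    . . . .
    . . . .
T1:
  2·area = 60  (B↔C swapped to make it positive)
  edge (0, 19)→(0, 4): d=(0,-15) top-left  bias=+0
  edge (0, 4)→(4, 3): d=(4,-1) top-left  bias=+0
  edge (4, 3)→(0, 19): d=(-4,16) right/bottom  bias=-1
    (0,2)@(1, 5): e=[15,5,40] → X
    (1,2)@(3, 5): e=[45,7,8] → X
    (2,2)@(5, 5): e=[75,9,-24] → .
    (0,3)@(1, 7): e=[15,13,32] → X
    (1,3)@(3, 7): e=[45,15,0] → .  [on edge]
    (0,4)@(1, 9): e=[15,21,24] → X
    (1,4)@(3, 9): e=[45,23,-8] → .
    (0,5)@(1, 11): e=[15,29,16] → X
    (1,5)@(3, 11): e=[45,31,-16] → .
    (0,6)@(1, 13): e=[15,37,8] → X
    (1,6)@(3, 13): e=[45,39,-24] → .
    (0,7)@(1, 15): e=[15,45,0] → .  [on edge]
  covered (6 px):
    . . . .
    . . . .
    X X . .
    X . . .
    X . . .
    X . . .
    X . . .
    . . . .
    . . . .
    . . . .
T2:
  2·area = 14  (B↔C swapped to make it positive)
  edge (8, 16)→(2, 0): d=(-6,-16) top-left  bias=+0
  edge (2, 0)→(7, 11): d=(5,11) right/bottom  bias=-1
  edge (7, 11)→(8, 16): d=(1,5) right/bottom  bias=-1
    (2,0)@(5, 1): e=[42,-28,0] → .  [on edge]
    (2,3)@(5, 7): e=[6,2,6] → X
    (3,3)@(7, 7): e=[38,-20,-4] → .
    (2,4)@(5, 9): e=[-6,12,8] → .
    (3,5)@(7, 11): e=[14,0,0] → .  [on edge]
    (3,6)@(7, 13): e=[2,10,2] → X
    (3,7)@(7, 15): e=[-10,20,4] → .
  covered (2 px):
    . . . .
    . . . .
    . . . .
    . . X .
    . . . .
    . . . .
    . . . X
    . . . .
    . . . .
    . . . .

Final: 8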